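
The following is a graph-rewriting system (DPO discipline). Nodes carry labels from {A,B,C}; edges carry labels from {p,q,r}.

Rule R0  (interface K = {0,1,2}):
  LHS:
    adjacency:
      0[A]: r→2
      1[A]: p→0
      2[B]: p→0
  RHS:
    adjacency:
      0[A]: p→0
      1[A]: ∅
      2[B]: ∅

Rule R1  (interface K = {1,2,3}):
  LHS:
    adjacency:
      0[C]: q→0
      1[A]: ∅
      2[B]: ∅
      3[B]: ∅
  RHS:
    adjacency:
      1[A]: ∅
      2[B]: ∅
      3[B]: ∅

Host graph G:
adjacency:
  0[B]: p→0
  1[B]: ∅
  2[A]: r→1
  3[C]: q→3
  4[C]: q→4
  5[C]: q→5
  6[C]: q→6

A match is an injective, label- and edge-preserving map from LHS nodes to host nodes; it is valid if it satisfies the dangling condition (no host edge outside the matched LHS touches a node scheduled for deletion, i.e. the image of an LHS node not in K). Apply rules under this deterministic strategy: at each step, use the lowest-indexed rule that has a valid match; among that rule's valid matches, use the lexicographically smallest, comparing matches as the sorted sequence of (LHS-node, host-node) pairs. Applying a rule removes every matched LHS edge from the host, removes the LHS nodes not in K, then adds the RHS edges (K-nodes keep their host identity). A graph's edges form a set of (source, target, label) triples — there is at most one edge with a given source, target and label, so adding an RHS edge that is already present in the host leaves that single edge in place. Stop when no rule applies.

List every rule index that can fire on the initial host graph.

Answer: [R1]

Rewrite trace:
R0: no valid match — LHS pattern not found
R1: 8 valid matches — {0↦3, 1↦2, 2↦0, 3↦1}, {0↦3, 1↦2, 2↦1, 3↦0}, {0↦4, 1↦2, 2↦0, 3↦1} (+5 more)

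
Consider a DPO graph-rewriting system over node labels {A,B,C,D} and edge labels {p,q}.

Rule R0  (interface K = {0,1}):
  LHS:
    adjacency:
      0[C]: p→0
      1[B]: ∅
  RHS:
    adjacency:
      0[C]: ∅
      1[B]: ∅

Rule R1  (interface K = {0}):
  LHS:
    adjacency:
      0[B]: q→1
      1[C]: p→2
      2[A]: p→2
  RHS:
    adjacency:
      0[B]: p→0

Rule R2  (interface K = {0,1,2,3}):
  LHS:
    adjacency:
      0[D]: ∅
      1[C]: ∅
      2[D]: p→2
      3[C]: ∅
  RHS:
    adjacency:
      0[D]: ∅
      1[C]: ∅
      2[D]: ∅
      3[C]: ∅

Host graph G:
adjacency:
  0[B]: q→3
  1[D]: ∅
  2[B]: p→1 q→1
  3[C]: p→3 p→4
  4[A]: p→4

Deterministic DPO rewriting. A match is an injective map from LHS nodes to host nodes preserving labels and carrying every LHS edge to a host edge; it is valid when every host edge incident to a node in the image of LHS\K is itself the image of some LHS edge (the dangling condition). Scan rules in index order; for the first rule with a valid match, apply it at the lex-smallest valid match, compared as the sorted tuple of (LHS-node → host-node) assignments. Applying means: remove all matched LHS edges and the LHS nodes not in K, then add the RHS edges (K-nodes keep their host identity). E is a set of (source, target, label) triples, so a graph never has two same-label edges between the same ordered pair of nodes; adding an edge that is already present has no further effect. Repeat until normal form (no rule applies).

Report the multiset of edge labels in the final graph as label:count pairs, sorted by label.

[0] host  ⇒  5 nodes, 6 edges  {0-q->3 2-p->1 2-q->1 3-p->3 3-p->4 4-p->4}
[1] R0 @ {0↦3, 1↦0}  ⇒  5 nodes, 5 edges  {0-q->3 2-p->1 2-q->1 3-p->4 4-p->4}
[2] R1 @ {0↦0, 1↦3, 2↦4}  ⇒  3 nodes, 3 edges  {0-p->0 2-p->1 2-q->1}
normal form: no rule applies after step 2
NF edges: [(0, 0, 'p'), (2, 1, 'p'), (2, 1, 'q')]

Answer: p:2 q:1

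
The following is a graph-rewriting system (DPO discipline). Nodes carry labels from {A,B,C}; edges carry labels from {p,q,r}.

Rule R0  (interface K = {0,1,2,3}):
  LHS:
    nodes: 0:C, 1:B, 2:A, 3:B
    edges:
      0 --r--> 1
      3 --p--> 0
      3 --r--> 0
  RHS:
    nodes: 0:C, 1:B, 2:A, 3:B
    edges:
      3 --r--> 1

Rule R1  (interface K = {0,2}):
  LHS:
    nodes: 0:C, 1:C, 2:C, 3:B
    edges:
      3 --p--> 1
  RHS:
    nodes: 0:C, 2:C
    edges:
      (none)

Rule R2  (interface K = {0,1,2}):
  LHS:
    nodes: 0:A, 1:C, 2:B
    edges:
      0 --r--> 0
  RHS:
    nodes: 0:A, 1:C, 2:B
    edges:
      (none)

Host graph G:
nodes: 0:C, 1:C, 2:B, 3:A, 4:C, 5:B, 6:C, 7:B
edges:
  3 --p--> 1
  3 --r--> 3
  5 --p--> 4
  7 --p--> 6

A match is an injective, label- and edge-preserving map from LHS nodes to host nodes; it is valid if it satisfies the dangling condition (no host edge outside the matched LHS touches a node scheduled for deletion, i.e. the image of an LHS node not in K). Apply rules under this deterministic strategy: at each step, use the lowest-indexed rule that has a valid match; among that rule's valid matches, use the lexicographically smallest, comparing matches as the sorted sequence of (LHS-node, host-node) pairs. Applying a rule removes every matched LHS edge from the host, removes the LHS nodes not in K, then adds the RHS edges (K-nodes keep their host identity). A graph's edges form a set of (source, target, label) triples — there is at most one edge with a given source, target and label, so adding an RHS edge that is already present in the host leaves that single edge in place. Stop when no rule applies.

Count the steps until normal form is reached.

[0] host  ⇒  8 nodes, 4 edges  {3-p->1 3-r->3 5-p->4 7-p->6}
[1] R1 @ {0↦0, 1↦4, 2↦1, 3↦5}  ⇒  6 nodes, 3 edges  {3-p->1 3-r->3 7-p->6}
[2] R1 @ {0↦0, 1↦6, 2↦1, 3↦7}  ⇒  4 nodes, 2 edges  {3-p->1 3-r->3}
[3] R2 @ {0↦3, 1↦0, 2↦2}  ⇒  4 nodes, 1 edges  {3-p->1}
halt: no rule applies after step 3

Answer: 3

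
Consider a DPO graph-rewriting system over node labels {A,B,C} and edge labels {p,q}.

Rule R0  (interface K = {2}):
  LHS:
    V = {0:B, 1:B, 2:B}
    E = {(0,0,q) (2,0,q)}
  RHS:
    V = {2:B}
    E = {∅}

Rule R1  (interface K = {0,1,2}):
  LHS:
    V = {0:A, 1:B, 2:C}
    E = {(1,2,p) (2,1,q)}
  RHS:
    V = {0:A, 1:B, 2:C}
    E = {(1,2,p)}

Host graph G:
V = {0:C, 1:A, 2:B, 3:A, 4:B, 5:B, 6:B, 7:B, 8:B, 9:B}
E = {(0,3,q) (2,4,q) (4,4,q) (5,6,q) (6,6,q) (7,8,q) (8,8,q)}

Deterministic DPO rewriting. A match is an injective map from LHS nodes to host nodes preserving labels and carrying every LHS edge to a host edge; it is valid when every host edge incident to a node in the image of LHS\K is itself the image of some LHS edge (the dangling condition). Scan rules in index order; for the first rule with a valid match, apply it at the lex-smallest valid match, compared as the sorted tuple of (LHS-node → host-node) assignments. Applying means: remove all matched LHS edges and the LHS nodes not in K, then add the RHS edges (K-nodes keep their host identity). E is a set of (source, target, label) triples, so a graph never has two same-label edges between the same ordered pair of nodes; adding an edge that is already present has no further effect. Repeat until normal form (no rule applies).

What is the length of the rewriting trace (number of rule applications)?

start.  V:10 E:7  edges: 0-q->3 2-q->4 4-q->4 5-q->6 6-q->6 7-q->8 8-q->8
1. fire R0 via {0↦4, 1↦9, 2↦2}  →  V:8 E:5  edges: 0-q->3 5-q->6 6-q->6 7-q->8 8-q->8
2. fire R0 via {0↦6, 1↦2, 2↦5}  →  V:6 E:3  edges: 0-q->3 7-q->8 8-q->8
3. fire R0 via {0↦8, 1↦5, 2↦7}  →  V:4 E:1  edges: 0-q->3
halt: no rule applies after step 3

Answer: 3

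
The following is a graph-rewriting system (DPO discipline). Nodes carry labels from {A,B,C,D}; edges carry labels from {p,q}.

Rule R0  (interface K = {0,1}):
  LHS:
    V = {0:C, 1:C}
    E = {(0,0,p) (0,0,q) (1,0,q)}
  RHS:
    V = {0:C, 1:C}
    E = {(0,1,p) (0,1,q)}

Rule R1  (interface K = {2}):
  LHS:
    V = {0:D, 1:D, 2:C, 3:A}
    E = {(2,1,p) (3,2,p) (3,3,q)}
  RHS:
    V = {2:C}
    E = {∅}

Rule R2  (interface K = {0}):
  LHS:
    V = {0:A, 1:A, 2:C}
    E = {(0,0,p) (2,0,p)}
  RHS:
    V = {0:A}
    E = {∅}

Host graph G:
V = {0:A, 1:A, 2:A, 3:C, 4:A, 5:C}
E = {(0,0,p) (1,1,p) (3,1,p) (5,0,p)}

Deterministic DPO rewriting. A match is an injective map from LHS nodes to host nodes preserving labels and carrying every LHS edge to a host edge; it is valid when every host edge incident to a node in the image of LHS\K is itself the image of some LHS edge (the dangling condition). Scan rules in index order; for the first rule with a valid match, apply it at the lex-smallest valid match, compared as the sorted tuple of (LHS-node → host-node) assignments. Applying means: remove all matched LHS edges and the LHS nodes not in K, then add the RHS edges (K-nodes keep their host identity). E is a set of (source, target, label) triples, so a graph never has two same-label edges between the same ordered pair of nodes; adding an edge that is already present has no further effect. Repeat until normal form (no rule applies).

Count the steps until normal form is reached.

Answer: 2

Derivation:
[0] host  ⇒  6 nodes, 4 edges  {0-p->0 1-p->1 3-p->1 5-p->0}
[1] R2 @ {0↦0, 1↦2, 2↦5}  ⇒  4 nodes, 2 edges  {1-p->1 3-p->1}
[2] R2 @ {0↦1, 1↦0, 2↦3}  ⇒  2 nodes, 0 edges  {∅}
normal form: no rule applies after step 2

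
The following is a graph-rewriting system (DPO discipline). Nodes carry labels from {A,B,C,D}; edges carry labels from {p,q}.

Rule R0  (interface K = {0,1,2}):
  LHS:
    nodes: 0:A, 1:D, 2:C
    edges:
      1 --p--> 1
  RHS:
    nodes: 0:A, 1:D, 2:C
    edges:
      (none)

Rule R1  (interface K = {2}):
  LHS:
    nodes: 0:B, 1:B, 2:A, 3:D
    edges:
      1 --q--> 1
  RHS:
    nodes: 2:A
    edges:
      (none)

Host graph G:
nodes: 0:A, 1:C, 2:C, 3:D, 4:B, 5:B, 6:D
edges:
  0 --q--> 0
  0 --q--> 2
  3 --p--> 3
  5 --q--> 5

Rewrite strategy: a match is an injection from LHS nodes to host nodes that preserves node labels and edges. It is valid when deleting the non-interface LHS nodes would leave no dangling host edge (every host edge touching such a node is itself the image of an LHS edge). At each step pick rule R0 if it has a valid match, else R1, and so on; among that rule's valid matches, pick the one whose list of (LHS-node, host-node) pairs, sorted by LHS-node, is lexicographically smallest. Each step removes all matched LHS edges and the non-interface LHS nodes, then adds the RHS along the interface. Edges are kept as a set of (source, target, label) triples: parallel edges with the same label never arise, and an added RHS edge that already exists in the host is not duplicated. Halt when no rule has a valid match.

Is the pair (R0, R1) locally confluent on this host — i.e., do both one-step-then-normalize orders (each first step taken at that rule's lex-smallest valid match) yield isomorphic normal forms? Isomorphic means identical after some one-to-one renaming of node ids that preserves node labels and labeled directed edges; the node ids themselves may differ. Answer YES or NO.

Answer: YES

Rewrite trace:
branch R0-first: apply at {0↦0, 1↦3, 2↦1} → |E|=3, then 1 more step(s) → NF |V|=4 |E|=2 V={0:A, 1:C, 2:C, 6:D} E=0-q->0 0-q->2
branch R1-first: apply at {0↦4, 1↦5, 2↦0, 3↦6} → |E|=3, then 1 more step(s) → NF |V|=4 |E|=2 V={0:A, 1:C, 2:C, 3:D} E=0-q->0 0-q->2
graphs isomorphic (equal up to label-preserving node renaming)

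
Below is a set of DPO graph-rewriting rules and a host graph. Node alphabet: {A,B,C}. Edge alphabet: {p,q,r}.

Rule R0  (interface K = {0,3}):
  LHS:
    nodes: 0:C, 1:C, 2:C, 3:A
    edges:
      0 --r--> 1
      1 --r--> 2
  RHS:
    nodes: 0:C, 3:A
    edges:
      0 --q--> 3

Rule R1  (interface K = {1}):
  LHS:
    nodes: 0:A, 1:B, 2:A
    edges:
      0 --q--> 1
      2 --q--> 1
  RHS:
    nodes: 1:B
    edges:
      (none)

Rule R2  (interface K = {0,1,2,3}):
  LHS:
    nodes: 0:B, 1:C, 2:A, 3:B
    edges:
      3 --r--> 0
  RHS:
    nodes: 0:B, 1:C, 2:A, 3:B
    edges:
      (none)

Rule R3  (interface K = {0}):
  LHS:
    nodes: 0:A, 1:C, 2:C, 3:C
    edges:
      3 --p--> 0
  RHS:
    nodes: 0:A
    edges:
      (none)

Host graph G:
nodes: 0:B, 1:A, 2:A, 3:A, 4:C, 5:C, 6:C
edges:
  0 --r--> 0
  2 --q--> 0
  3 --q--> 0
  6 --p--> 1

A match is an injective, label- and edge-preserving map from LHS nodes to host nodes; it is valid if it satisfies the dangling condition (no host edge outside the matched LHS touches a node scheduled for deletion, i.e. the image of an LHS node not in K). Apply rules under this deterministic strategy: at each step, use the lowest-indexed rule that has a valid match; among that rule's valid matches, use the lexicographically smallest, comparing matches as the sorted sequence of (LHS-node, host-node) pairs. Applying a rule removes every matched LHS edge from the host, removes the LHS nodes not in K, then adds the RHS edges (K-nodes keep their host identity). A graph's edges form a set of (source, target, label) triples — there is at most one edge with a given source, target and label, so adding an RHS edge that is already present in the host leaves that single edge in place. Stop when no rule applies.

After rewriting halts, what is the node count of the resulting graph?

Answer: 2

Derivation:
[0] host  ⇒  7 nodes, 4 edges  {0-r->0 2-q->0 3-q->0 6-p->1}
[1] R1 @ {0↦2, 1↦0, 2↦3}  ⇒  5 nodes, 2 edges  {0-r->0 6-p->1}
[2] R3 @ {0↦1, 1↦4, 2↦5, 3↦6}  ⇒  2 nodes, 1 edges  {0-r->0}
final graph: no rule applies after step 2
NF nodes: {0:B, 1:A}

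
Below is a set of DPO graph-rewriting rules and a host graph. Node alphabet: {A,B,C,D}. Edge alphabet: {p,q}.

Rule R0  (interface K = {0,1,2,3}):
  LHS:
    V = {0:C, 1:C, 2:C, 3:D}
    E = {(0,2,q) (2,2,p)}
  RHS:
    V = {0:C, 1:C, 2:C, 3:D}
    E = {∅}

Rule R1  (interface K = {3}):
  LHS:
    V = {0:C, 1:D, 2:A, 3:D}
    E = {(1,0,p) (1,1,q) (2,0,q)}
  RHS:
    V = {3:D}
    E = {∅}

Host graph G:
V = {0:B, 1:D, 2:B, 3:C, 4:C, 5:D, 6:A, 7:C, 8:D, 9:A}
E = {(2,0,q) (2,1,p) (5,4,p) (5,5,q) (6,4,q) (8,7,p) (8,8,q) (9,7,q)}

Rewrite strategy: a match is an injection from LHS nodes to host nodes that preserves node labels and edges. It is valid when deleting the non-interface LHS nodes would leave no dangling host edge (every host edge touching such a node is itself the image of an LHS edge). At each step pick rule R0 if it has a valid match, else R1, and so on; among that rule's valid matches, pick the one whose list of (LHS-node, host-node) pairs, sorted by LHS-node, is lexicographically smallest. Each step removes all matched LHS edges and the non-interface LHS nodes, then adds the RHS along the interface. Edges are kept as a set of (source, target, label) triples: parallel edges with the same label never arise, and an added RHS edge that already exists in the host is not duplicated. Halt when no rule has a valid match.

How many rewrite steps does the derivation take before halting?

Answer: 2

Derivation:
start.  V:10 E:8  edges: 2-q->0 2-p->1 5-p->4 5-q->5 6-q->4 8-p->7 8-q->8 9-q->7
1. fire R1 via {0↦4, 1↦5, 2↦6, 3↦1}  →  V:7 E:5  edges: 2-q->0 2-p->1 8-p->7 8-q->8 9-q->7
2. fire R1 via {0↦7, 1↦8, 2↦9, 3↦1}  →  V:4 E:2  edges: 2-q->0 2-p->1
normal form: no rule applies after step 2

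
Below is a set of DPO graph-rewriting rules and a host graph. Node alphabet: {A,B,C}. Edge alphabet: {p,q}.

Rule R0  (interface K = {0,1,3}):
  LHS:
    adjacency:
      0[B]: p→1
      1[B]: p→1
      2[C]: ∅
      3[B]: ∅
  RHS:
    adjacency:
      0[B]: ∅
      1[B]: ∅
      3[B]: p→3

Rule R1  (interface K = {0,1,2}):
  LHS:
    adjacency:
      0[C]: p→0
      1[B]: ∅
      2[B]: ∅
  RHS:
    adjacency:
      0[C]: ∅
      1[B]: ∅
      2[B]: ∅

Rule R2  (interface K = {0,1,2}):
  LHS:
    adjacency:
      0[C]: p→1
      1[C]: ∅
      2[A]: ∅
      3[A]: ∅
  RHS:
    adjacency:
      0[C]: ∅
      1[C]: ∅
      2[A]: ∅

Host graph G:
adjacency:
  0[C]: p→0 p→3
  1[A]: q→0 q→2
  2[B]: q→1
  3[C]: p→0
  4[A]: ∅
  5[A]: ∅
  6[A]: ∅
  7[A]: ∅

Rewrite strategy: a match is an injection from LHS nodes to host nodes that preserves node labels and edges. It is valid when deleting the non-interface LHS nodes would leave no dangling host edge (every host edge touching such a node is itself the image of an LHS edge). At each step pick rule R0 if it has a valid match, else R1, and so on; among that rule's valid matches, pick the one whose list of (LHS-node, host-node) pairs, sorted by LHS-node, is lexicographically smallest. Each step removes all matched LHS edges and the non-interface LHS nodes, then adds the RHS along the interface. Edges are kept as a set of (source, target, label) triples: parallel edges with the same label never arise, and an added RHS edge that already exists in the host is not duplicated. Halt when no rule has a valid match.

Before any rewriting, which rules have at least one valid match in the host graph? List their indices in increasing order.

R0: no valid match — LHS pattern not found
R1: no valid match — LHS pattern not found
R2: 32 valid matches — {0↦0, 1↦3, 2↦1, 3↦4}, {0↦0, 1↦3, 2↦1, 3↦5}, {0↦0, 1↦3, 2↦1, 3↦6} (+29 more)

Answer: [R2]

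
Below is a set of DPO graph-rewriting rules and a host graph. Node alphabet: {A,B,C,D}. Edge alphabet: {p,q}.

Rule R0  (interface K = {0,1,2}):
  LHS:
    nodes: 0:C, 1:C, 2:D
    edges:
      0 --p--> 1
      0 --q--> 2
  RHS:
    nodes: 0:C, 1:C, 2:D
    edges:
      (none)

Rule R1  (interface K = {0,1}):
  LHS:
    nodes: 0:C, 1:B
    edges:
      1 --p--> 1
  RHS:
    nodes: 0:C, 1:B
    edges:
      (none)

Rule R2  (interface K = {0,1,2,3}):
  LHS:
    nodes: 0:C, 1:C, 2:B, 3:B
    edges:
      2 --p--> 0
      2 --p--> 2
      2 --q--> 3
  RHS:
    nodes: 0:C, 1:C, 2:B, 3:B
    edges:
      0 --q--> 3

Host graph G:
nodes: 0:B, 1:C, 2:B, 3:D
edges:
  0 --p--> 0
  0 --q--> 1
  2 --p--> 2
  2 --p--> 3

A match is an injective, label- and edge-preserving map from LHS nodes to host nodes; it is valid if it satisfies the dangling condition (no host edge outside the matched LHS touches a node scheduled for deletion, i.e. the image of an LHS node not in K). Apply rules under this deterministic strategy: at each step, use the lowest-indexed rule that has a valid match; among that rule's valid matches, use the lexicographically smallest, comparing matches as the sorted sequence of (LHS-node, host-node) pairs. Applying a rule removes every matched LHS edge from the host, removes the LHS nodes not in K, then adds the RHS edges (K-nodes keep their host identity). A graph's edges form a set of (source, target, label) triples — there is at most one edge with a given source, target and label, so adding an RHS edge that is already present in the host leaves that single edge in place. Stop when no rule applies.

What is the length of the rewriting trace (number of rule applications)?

initial: |V|=4 |E|=4  E = 0-p->0 0-q->1 2-p->2 2-p->3
step 1: apply R1 at {0↦1, 1↦0}  → |V|=4 |E|=3  E = 0-q->1 2-p->2 2-p->3
step 2: apply R1 at {0↦1, 1↦2}  → |V|=4 |E|=2  E = 0-q->1 2-p->3
halt: no rule applies after step 2

Answer: 2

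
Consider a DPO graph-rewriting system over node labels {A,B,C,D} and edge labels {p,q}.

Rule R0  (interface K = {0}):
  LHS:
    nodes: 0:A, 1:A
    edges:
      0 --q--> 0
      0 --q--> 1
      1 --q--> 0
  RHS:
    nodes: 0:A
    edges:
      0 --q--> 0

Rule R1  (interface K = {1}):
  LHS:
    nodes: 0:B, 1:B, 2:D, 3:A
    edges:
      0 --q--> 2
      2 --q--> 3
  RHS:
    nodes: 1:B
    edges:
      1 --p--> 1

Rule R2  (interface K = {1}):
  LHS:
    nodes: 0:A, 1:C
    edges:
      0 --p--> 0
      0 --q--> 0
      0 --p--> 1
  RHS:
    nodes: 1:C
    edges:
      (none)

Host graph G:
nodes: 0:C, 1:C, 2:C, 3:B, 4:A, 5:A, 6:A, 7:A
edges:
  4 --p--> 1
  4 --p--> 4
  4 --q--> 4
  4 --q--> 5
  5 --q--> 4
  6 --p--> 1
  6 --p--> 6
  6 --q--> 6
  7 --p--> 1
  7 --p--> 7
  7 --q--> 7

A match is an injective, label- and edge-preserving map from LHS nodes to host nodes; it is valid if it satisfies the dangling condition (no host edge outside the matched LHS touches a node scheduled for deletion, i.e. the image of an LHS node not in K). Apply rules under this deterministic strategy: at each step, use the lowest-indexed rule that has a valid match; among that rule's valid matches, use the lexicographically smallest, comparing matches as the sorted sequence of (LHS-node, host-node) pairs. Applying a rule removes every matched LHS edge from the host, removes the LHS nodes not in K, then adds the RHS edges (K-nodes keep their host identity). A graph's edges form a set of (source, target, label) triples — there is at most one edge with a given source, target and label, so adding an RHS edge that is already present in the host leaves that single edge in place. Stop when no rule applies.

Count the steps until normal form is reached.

[0] host  ⇒  8 nodes, 11 edges  {4-p->1 4-p->4 4-q->4 4-q->5 5-q->4 6-p->1 6-p->6 6-q->6 7-p->1 7-p->7 7-q->7}
[1] R0 @ {0↦4, 1↦5}  ⇒  7 nodes, 9 edges  {4-p->1 4-p->4 4-q->4 6-p->1 6-p->6 6-q->6 7-p->1 7-p->7 7-q->7}
[2] R2 @ {0↦4, 1↦1}  ⇒  6 nodes, 6 edges  {6-p->1 6-p->6 6-q->6 7-p->1 7-p->7 7-q->7}
[3] R2 @ {0↦6, 1↦1}  ⇒  5 nodes, 3 edges  {7-p->1 7-p->7 7-q->7}
[4] R2 @ {0↦7, 1↦1}  ⇒  4 nodes, 0 edges  {∅}
normal form: no rule applies after step 4

Answer: 4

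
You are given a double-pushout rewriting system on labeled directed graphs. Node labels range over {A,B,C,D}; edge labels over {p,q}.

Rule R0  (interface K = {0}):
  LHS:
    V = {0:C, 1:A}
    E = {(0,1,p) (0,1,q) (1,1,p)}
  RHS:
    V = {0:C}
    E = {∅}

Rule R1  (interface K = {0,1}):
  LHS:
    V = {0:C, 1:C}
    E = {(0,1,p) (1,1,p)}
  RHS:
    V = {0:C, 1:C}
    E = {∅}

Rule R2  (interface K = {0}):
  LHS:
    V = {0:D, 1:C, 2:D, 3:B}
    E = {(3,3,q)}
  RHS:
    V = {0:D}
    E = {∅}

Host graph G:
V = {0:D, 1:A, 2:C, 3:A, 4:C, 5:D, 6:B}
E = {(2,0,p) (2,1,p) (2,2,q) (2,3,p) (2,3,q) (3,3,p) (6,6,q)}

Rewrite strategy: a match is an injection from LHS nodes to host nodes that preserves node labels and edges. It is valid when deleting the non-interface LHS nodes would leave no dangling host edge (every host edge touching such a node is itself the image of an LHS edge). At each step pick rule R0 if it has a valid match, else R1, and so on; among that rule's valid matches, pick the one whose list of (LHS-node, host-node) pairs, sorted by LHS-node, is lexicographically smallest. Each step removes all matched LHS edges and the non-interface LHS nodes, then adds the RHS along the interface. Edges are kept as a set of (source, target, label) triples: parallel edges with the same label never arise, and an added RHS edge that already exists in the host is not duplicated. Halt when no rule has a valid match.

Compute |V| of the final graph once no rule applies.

start.  V:7 E:7  edges: 2-p->0 2-p->1 2-q->2 2-p->3 2-q->3 3-p->3 6-q->6
1. fire R0 via {0↦2, 1↦3}  →  V:6 E:4  edges: 2-p->0 2-p->1 2-q->2 6-q->6
2. fire R2 via {0↦0, 1↦4, 2↦5, 3↦6}  →  V:3 E:3  edges: 2-p->0 2-p->1 2-q->2
halt: no rule applies after step 2
NF nodes: {0:D, 1:A, 2:C}

Answer: 3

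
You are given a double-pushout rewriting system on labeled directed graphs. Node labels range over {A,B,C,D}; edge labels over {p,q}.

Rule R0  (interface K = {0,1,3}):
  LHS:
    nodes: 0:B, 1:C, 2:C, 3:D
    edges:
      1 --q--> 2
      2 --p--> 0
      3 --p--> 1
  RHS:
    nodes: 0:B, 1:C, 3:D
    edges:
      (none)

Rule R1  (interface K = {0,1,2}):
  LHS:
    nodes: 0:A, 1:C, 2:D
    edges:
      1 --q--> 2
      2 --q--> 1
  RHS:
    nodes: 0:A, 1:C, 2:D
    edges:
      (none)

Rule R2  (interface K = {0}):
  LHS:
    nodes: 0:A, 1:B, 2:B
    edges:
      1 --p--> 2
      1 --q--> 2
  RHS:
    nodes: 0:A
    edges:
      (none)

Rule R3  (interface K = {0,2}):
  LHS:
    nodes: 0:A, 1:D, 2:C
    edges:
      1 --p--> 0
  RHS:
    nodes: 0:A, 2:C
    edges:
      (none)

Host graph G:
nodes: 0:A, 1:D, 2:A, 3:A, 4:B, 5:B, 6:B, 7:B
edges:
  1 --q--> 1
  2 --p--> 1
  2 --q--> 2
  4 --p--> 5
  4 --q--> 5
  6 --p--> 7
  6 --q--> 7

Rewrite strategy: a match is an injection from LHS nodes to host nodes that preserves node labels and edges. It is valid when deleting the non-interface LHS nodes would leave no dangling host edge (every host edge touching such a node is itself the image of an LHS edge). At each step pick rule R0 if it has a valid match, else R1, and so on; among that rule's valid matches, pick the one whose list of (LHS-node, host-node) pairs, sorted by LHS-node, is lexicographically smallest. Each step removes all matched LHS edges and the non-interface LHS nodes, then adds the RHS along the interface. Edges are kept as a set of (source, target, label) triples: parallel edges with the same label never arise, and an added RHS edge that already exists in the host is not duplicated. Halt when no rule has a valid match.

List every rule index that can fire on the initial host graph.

Answer: [R2]

Rewrite trace:
R0: no valid match — LHS pattern not found
R1: no valid match — LHS pattern not found
R2: 6 valid matches — {0↦0, 1↦4, 2↦5}, {0↦0, 1↦6, 2↦7}, {0↦2, 1↦4, 2↦5} (+3 more)
R3: no valid match — LHS pattern not found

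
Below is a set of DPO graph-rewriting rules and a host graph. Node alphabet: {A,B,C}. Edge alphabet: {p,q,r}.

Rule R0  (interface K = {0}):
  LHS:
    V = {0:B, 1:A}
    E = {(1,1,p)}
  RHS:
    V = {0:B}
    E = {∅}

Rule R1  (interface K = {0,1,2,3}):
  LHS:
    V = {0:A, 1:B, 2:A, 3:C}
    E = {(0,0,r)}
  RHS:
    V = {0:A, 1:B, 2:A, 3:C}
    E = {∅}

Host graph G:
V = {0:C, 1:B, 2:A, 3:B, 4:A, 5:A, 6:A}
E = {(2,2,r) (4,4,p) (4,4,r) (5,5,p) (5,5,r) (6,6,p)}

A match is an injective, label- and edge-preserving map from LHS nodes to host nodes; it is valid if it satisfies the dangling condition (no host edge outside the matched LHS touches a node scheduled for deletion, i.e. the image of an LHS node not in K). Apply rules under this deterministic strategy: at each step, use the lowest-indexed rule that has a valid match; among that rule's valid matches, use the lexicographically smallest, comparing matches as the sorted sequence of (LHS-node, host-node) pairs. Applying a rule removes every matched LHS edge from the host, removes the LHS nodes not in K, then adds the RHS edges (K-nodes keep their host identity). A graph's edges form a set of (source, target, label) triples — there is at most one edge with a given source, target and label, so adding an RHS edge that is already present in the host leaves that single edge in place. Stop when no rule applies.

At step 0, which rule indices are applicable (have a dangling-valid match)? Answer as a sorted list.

R0: 2 valid matches — {0↦1, 1↦6}, {0↦3, 1↦6}
R1: 18 valid matches — {0↦2, 1↦1, 2↦4, 3↦0}, {0↦2, 1↦1, 2↦5, 3↦0}, {0↦2, 1↦1, 2↦6, 3↦0} (+15 more)

Answer: [R0,R1]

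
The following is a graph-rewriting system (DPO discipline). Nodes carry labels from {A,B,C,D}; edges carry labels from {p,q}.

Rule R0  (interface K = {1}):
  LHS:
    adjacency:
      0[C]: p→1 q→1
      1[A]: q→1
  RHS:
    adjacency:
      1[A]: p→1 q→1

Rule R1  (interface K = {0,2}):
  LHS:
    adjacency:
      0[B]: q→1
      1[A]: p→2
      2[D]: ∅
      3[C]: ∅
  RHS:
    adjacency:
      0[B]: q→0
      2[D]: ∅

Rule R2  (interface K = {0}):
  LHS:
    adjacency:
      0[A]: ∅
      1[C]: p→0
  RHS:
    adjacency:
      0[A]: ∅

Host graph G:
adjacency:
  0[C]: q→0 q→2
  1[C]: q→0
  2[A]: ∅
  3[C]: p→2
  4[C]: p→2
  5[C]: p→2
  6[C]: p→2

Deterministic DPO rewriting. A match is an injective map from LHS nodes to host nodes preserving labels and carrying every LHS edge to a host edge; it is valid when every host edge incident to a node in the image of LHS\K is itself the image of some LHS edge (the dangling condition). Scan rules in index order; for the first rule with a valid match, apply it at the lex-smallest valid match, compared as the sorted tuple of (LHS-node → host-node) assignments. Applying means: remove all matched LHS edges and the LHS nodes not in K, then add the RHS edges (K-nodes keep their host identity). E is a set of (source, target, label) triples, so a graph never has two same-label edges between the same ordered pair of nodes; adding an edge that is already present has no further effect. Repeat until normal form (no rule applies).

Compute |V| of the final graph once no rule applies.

start.  V:7 E:7  edges: 0-q->0 0-q->2 1-q->0 3-p->2 4-p->2 5-p->2 6-p->2
1. fire R2 via {0↦2, 1↦3}  →  V:6 E:6  edges: 0-q->0 0-q->2 1-q->0 4-p->2 5-p->2 6-p->2
2. fire R2 via {0↦2, 1↦4}  →  V:5 E:5  edges: 0-q->0 0-q->2 1-q->0 5-p->2 6-p->2
3. fire R2 via {0↦2, 1↦5}  →  V:4 E:4  edges: 0-q->0 0-q->2 1-q->0 6-p->2
4. fire R2 via {0↦2, 1↦6}  →  V:3 E:3  edges: 0-q->0 0-q->2 1-q->0
final graph: no rule applies after step 4
NF nodes: {0:C, 1:C, 2:A}

Answer: 3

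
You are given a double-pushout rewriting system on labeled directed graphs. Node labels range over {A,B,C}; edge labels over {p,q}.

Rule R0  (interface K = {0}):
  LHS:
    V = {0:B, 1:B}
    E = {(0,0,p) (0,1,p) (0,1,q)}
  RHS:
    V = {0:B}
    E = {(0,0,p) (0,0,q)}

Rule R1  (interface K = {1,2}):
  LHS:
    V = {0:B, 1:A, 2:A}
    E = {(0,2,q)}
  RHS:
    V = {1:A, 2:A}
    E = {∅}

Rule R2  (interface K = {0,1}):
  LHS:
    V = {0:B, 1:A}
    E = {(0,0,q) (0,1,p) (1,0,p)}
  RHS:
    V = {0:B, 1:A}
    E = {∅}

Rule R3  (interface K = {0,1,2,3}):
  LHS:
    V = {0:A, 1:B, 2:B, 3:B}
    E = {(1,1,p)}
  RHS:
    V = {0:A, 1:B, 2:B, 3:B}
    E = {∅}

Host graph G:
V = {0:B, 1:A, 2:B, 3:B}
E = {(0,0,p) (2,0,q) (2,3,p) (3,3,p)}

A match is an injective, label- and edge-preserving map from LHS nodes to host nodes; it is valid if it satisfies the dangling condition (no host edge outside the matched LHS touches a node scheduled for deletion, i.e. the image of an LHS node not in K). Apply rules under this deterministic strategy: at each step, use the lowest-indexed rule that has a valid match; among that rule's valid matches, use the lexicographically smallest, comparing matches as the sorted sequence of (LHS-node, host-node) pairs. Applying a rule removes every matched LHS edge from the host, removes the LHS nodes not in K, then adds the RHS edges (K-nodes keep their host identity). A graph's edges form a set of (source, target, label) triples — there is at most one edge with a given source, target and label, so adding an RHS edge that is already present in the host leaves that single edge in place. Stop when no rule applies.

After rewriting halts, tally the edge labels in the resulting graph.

Answer: p:1 q:1

Rewrite trace:
[0] host  ⇒  4 nodes, 4 edges  {0-p->0 2-q->0 2-p->3 3-p->3}
[1] R3 @ {0↦1, 1↦0, 2↦2, 3↦3}  ⇒  4 nodes, 3 edges  {2-q->0 2-p->3 3-p->3}
[2] R3 @ {0↦1, 1↦3, 2↦0, 3↦2}  ⇒  4 nodes, 2 edges  {2-q->0 2-p->3}
final graph: no rule applies after step 2
NF edges: [(2, 0, 'q'), (2, 3, 'p')]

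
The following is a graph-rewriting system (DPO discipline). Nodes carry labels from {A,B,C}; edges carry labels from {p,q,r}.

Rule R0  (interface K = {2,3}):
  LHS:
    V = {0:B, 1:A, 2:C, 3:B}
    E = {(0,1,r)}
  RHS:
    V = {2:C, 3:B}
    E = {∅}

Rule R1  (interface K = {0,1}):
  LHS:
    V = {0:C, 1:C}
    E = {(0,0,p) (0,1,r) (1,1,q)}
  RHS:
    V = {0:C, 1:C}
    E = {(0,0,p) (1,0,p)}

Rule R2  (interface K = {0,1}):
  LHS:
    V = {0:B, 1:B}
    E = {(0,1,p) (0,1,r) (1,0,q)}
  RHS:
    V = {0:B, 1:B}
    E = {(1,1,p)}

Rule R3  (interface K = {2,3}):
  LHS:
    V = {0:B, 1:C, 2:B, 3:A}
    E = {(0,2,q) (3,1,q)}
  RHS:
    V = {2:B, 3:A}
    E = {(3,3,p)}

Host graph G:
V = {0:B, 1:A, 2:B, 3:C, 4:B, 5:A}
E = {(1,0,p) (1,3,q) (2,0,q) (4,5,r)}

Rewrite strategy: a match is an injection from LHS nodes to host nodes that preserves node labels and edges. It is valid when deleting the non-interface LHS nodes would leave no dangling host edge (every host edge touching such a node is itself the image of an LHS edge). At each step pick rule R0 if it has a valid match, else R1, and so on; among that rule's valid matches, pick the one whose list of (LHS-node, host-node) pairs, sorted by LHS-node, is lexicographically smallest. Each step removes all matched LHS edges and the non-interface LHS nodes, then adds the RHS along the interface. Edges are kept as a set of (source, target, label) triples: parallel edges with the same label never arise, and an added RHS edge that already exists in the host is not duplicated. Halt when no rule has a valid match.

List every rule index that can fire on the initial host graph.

R0: 2 valid matches — {0↦4, 1↦5, 2↦3, 3↦0}, {0↦4, 1↦5, 2↦3, 3↦2}
R1: no valid match — LHS pattern not found
R2: no valid match — LHS pattern not found
R3: 1 valid match — {0↦2, 1↦3, 2↦0, 3↦1}

Answer: [R0,R3]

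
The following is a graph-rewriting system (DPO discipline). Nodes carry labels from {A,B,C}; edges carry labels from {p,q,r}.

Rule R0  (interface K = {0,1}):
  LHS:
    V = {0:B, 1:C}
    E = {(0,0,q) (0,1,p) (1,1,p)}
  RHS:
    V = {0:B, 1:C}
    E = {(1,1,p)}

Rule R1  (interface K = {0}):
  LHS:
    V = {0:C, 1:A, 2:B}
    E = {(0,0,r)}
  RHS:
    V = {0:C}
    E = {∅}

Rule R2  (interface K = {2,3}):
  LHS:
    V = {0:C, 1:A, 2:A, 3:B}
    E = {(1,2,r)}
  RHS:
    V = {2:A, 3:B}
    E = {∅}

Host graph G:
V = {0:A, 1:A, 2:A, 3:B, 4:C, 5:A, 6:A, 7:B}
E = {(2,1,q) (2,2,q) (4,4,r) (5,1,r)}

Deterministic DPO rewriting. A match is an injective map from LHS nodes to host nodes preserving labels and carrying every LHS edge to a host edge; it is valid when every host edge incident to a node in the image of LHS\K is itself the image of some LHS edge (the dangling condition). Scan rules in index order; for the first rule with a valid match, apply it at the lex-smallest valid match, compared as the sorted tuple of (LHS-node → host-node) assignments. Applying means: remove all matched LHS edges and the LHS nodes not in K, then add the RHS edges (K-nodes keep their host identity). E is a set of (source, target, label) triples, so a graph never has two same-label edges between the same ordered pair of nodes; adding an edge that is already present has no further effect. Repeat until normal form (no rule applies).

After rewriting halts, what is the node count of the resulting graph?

Answer: 4

Rewrite trace:
initial: |V|=8 |E|=4  E = 2-q->1 2-q->2 4-r->4 5-r->1
step 1: apply R1 at {0↦4, 1↦0, 2↦3}  → |V|=6 |E|=3  E = 2-q->1 2-q->2 5-r->1
step 2: apply R2 at {0↦4, 1↦5, 2↦1, 3↦7}  → |V|=4 |E|=2  E = 2-q->1 2-q->2
normal form: no rule applies after step 2
NF nodes: {1:A, 2:A, 6:A, 7:B}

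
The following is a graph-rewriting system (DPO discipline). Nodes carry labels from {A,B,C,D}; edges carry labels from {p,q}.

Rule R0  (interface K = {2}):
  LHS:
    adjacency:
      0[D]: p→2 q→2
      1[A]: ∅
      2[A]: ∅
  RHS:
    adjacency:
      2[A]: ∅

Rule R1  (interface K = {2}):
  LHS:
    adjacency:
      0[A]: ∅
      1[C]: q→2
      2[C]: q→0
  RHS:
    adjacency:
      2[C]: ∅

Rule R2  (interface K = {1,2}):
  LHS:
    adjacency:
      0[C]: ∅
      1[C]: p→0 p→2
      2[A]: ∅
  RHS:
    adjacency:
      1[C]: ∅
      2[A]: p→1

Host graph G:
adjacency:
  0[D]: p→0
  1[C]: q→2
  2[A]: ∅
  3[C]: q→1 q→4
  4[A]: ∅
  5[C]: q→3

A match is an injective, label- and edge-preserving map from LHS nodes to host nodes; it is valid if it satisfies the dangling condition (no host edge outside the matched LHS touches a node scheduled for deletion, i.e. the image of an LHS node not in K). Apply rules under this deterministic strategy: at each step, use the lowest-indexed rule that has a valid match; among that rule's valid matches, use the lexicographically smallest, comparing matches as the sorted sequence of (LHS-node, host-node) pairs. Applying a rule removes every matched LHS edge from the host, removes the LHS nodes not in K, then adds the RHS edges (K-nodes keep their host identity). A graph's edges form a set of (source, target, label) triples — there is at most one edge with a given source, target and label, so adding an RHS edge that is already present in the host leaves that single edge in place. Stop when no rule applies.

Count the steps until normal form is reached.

initial: |V|=6 |E|=5  E = 0-p->0 1-q->2 3-q->1 3-q->4 5-q->3
step 1: apply R1 at {0↦4, 1↦5, 2↦3}  → |V|=4 |E|=3  E = 0-p->0 1-q->2 3-q->1
step 2: apply R1 at {0↦2, 1↦3, 2↦1}  → |V|=2 |E|=1  E = 0-p->0
halt: no rule applies after step 2

Answer: 2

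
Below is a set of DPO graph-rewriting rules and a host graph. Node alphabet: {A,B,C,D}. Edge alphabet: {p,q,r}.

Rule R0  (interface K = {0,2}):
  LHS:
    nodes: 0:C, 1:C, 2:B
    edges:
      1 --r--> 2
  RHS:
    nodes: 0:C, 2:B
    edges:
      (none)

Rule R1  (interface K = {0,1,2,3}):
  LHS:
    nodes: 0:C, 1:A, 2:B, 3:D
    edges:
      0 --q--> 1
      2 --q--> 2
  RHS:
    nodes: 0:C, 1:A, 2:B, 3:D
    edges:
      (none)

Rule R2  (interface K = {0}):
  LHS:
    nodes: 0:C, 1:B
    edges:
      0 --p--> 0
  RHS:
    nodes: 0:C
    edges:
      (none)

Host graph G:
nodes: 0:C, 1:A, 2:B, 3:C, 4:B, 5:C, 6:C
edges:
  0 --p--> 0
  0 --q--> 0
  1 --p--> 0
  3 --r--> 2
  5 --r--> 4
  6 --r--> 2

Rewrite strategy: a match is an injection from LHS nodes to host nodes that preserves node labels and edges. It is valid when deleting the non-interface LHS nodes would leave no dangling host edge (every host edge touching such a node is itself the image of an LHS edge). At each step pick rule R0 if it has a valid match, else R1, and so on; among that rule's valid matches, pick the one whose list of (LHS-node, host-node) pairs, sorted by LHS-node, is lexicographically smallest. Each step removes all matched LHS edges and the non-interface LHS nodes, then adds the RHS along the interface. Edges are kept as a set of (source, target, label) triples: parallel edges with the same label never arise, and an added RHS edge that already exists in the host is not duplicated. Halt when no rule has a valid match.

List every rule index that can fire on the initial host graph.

Answer: [R0]

Rewrite trace:
R0: 9 valid matches — {0↦0, 1↦3, 2↦2}, {0↦0, 1↦5, 2↦4}, {0↦0, 1↦6, 2↦2} (+6 more)
R1: no valid match — LHS pattern not found
R2: no valid match — 2 raw matches, all fail dangling condition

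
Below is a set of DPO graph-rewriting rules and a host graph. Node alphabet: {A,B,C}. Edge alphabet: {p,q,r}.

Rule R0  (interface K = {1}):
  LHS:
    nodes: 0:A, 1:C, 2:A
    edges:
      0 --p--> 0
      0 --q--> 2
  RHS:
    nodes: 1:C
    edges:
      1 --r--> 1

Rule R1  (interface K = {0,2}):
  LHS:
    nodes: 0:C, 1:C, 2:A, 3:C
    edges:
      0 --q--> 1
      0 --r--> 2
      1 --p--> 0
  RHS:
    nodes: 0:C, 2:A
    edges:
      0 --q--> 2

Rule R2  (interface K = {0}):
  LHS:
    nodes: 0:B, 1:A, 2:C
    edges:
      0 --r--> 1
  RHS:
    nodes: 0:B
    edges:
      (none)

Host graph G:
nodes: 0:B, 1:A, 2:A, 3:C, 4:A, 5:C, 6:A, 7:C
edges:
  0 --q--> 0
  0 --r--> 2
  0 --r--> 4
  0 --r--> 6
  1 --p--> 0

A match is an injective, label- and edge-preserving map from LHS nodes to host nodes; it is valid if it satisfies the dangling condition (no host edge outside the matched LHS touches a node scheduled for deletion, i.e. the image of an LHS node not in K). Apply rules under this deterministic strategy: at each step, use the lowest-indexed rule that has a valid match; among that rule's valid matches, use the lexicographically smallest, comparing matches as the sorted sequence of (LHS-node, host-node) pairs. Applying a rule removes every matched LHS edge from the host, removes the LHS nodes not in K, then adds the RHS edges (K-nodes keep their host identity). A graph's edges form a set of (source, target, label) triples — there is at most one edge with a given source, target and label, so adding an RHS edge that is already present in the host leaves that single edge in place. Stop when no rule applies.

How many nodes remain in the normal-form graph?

start.  V:8 E:5  edges: 0-q->0 0-r->2 0-r->4 0-r->6 1-p->0
1. fire R2 via {0↦0, 1↦2, 2↦3}  →  V:6 E:4  edges: 0-q->0 0-r->4 0-r->6 1-p->0
2. fire R2 via {0↦0, 1↦4, 2↦5}  →  V:4 E:3  edges: 0-q->0 0-r->6 1-p->0
3. fire R2 via {0↦0, 1↦6, 2↦7}  →  V:2 E:2  edges: 0-q->0 1-p->0
normal form: no rule applies after step 3
NF nodes: {0:B, 1:A}

Answer: 2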